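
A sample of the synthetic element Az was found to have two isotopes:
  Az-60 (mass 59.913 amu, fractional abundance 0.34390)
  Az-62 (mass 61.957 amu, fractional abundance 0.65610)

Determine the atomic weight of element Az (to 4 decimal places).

61.2541 amu

Ar = Σ fᵢ·mᵢ = 0.34390 × 59.913 + 0.65610 × 61.957
= 20.60408 + 40.64999 = 61.25407 amu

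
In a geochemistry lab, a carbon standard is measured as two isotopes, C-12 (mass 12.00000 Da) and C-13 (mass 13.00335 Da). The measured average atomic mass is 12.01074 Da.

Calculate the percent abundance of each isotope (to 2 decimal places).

Let x be the fractional abundance of C-12; then C-13 has abundance 1 − x.
12.00000·x + 13.00335·(1 − x) = 12.01074
(12.00000 − 13.00335)·x = 12.01074 − 13.00335
x = -0.99261 / -1.00335 = 0.98930 → 98.93% C-12, 1.07% C-13.

C-12: 98.93%, C-13: 1.07%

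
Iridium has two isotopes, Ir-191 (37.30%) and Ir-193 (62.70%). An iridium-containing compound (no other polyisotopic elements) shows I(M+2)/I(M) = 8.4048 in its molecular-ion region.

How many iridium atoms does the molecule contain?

5

With n Ir atoms, P(M+2)/P(M) = C(n,1)·p^(n−1)q / p^n = n·q/p = n · 0.6270/0.3730.
n = 8.4048 × 0.3730/0.6270 = 5.00 ≈ 5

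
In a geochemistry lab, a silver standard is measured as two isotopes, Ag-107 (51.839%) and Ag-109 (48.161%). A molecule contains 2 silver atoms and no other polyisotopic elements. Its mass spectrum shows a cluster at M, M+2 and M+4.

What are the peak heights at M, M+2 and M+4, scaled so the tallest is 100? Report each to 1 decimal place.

Each Ag atom is independently Ag-107 (p = 0.51839) or Ag-109 (q = 0.48161); the cluster is the binomial expansion (p + q)^2.
P(M) = 0.51839^2 = 0.268728
P(M+2) = 2 × 0.51839^1 × 0.48161^1 = 0.499324
P(M+4) = 0.48161^2 = 0.231948
The M+2 peak is largest (0.499324); scaling to 100 gives 53.8 : 100.0 : 46.5.

53.8 : 100.0 : 46.5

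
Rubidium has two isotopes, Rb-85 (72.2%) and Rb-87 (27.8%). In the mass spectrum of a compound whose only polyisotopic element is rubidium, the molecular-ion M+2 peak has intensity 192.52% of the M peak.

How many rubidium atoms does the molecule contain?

For n independent Rb atoms, I(M+2)/I(M) = n · (abundance Rb-87) / (abundance Rb-85) = n · 0.278/0.722.
n = 1.9252 × 0.722/0.278 = 5.00 ≈ 5

5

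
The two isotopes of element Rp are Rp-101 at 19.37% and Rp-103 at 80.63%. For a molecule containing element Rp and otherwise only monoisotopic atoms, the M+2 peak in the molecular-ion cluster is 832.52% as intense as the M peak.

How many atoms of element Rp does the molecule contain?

The M+2/M ratio from n Rp atoms is n · q/p = n · 0.8063/0.1937.
n = 8.3252 × 0.1937/0.8063 = 2.00 ≈ 2

2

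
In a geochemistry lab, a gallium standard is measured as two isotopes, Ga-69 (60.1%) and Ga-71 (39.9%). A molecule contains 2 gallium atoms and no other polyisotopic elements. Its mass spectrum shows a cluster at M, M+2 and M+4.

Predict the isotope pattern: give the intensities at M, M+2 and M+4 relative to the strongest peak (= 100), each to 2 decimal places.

75.31 : 100.00 : 33.19

Each Ga atom is independently Ga-69 (p = 0.601) or Ga-71 (q = 0.399); the cluster is the binomial expansion (p + q)^2.
P(M) = 0.601^2 = 0.361201
P(M+2) = 2 × 0.601^1 × 0.399^1 = 0.479598
P(M+4) = 0.399^2 = 0.159201
The M+2 peak is largest (0.479598); scaling to 100 gives 75.31 : 100.00 : 33.19.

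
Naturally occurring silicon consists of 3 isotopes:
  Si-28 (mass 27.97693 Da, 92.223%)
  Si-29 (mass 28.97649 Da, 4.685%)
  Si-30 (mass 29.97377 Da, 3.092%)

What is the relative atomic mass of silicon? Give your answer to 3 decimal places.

28.086 Da

Average mass = Σ (abundance × isotope mass) = 0.92223 × 27.97693 + 0.04685 × 28.97649 + 0.03092 × 29.97377
= 25.801164 + 1.357549 + 0.926789 = 28.085502 Da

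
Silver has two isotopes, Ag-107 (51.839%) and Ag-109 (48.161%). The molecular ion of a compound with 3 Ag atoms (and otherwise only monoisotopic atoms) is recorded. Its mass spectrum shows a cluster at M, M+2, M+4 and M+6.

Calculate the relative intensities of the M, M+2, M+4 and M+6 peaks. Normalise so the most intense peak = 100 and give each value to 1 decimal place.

35.9 : 100.0 : 92.9 : 28.8

Each Ag atom is independently Ag-107 (p = 0.51839) or Ag-109 (q = 0.48161); the cluster is the binomial expansion (p + q)^3.
P(M) = 0.51839^3 = 0.139306
P(M+2) = 3 × 0.51839^2 × 0.48161^1 = 0.388267
P(M+4) = 3 × 0.51839^1 × 0.48161^2 = 0.360719
P(M+6) = 0.48161^3 = 0.111709
The M+2 peak is largest (0.388267); scaling to 100 gives 35.9 : 100.0 : 92.9 : 28.8.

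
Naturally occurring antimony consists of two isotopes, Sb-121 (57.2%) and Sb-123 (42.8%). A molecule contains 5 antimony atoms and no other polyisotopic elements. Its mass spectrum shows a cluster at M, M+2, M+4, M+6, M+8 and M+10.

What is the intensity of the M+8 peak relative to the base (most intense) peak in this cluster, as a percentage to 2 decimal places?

Term probabilities: M 0.0612, M+2 0.2291, M+4 0.3428, M+6 0.2565, M+8 0.0960, M+10 0.0144. Base peak = M+4.
P(M+4) = C(5,2) × 0.572^3 × 0.428^2 = 10 × 0.18714925 × 0.183184 = 0.342827 (base)
P(M+8) = C(5,4) × 0.572^1 × 0.428^4 = 5 × 0.5720 × 0.03355638 = 0.095971
Relative intensity = 0.095971 / 0.342827 × 100 = 27.99

27.99%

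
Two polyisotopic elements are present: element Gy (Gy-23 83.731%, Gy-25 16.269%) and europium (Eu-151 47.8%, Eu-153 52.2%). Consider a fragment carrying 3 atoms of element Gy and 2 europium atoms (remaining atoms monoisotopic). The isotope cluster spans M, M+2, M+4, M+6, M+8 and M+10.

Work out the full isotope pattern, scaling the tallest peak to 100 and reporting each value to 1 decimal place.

Element Gy pattern (n=3): 0.58702802 : 0.34218004 : 0.06648585 : 0.00430608
Europium pattern (n=2): 0.228484 : 0.499032 : 0.272484
Convolve the two distributions (both contribute in 2-u steps):
  M: 0.58702802×0.228484 = 0.134127
  M+2: 0.58702802×0.499032 + 0.34218004×0.228484 = 0.371128
  M+4: 0.58702802×0.272484 + 0.34218004×0.499032 + 0.06648585×0.228484 = 0.345905
  M+6: 0.34218004×0.272484 + 0.06648585×0.499032 + 0.00430608×0.228484 = 0.127401
  M+8: 0.06648585×0.272484 + 0.00430608×0.499032 = 0.020265
  M+10: 0.00430608×0.272484 = 0.001173
Scale to base peak (0.371128) = 100: 36.1 : 100.0 : 93.2 : 34.3 : 5.5 : 0.3

36.1 : 100.0 : 93.2 : 34.3 : 5.5 : 0.3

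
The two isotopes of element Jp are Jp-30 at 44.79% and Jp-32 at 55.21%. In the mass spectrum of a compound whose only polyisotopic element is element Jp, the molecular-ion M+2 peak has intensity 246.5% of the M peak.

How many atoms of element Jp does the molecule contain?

2

For n independent Jp atoms, I(M+2)/I(M) = n · (abundance Jp-32) / (abundance Jp-30) = n · 0.5521/0.4479.
n = 2.465 × 0.4479/0.5521 = 2.00 ≈ 2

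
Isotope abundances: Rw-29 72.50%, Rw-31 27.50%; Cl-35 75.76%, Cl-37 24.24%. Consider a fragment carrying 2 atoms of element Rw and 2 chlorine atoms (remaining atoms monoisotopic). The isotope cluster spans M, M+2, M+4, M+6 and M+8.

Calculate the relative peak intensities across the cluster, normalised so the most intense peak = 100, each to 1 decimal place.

Element Rw pattern (n=2): 0.525625 : 0.39875 : 0.075625
Chlorine pattern (n=2): 0.57395776 : 0.36728448 : 0.05875776
Convolve the two distributions (both contribute in 2-u steps):
  M: 0.525625×0.57395776 = 0.301687
  M+2: 0.525625×0.36728448 + 0.39875×0.57395776 = 0.421920
  M+4: 0.525625×0.05875776 + 0.39875×0.36728448 + 0.075625×0.57395776 = 0.220745
  M+6: 0.39875×0.05875776 + 0.075625×0.36728448 = 0.051206
  M+8: 0.075625×0.05875776 = 0.004444
Scale to base peak (0.421920) = 100: 71.5 : 100.0 : 52.3 : 12.1 : 1.1

71.5 : 100.0 : 52.3 : 12.1 : 1.1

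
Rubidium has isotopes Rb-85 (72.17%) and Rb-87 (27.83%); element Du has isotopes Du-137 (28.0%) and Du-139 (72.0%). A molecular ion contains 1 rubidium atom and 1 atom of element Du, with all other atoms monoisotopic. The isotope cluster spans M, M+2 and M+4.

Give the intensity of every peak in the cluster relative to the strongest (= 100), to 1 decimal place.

33.8 : 100.0 : 33.5

Rubidium pattern (n=1): 0.7217 : 0.2783
Element Du pattern (n=1): 0.2800 : 0.7200
Convolve the two distributions (both contribute in 2-u steps):
  M: 0.7217×0.2800 = 0.202076
  M+2: 0.7217×0.7200 + 0.2783×0.2800 = 0.597548
  M+4: 0.2783×0.7200 = 0.200376
Scale to base peak (0.597548) = 100: 33.8 : 100.0 : 33.5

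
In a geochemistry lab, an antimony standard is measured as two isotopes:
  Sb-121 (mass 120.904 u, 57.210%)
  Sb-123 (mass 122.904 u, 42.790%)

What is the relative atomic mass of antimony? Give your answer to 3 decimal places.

121.760 u

The abundance-weighted mean is 0.57210 × 120.904 + 0.42790 × 122.904
= 69.1692 + 52.5906 = 121.7598 u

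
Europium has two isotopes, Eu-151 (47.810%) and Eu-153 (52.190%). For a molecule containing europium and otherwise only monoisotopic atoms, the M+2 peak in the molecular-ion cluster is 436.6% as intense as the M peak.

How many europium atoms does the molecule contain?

The M+2/M ratio from n Eu atoms is n · q/p = n · 0.52190/0.47810.
n = 4.366 × 0.47810/0.52190 = 4.00 ≈ 4

4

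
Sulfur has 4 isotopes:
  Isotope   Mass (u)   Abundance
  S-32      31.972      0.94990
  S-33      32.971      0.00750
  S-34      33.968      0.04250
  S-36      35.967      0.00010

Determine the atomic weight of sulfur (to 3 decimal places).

32.065 u

Average mass = Σ (abundance × isotope mass) = 0.94990 × 31.972 + 0.00750 × 32.971 + 0.04250 × 33.968 + 0.00010 × 35.967
= 30.3702 + 0.2473 + 1.4436 + 0.0036 = 32.0647 u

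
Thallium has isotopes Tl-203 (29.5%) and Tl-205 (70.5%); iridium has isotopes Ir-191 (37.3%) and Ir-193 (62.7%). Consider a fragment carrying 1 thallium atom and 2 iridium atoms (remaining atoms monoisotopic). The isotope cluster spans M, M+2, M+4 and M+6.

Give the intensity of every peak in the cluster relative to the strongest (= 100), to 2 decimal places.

Thallium pattern (n=1): 0.2950 : 0.7050
Iridium pattern (n=2): 0.139129 : 0.467742 : 0.393129
Convolve the two distributions (both contribute in 2-u steps):
  M: 0.2950×0.139129 = 0.041043
  M+2: 0.2950×0.467742 + 0.7050×0.139129 = 0.236070
  M+4: 0.2950×0.393129 + 0.7050×0.467742 = 0.445731
  M+6: 0.7050×0.393129 = 0.277156
Scale to base peak (0.445731) = 100: 9.21 : 52.96 : 100.00 : 62.18

9.21 : 52.96 : 100.00 : 62.18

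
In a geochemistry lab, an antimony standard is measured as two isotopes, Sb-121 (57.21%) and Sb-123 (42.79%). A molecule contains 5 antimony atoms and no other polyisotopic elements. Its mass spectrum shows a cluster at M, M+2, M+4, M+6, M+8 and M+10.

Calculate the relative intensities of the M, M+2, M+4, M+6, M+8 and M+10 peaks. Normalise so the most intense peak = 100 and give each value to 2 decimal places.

Expanding (0.5721 + 0.4279)^5:
P(M) = 0.5721^5 = 0.061286
P(M+2) = 5 × 0.5721^4 × 0.4279^1 = 0.229192
P(M+4) = 10 × 0.5721^3 × 0.4279^2 = 0.342847
P(M+6) = 10 × 0.5721^2 × 0.4279^3 = 0.256431
P(M+8) = 5 × 0.5721^1 × 0.4279^4 = 0.095898
P(M+10) = 0.4279^5 = 0.014345
The M+4 peak is largest (0.342847); scaling to 100 gives 17.88 : 66.85 : 100.00 : 74.79 : 27.97 : 4.18.

17.88 : 66.85 : 100.00 : 74.79 : 27.97 : 4.18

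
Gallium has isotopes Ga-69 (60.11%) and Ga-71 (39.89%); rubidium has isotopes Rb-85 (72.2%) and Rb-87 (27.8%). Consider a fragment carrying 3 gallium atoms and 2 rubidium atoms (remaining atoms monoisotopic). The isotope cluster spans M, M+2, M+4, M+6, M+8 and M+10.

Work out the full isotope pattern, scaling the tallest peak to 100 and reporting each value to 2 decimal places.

Gallium pattern (n=3): 0.21719018 : 0.43239309 : 0.28694328 : 0.06347345
Rubidium pattern (n=2): 0.521284 : 0.401432 : 0.077284
Convolve the two distributions (both contribute in 2-u steps):
  M: 0.21719018×0.521284 = 0.113218
  M+2: 0.21719018×0.401432 + 0.43239309×0.521284 = 0.312587
  M+4: 0.21719018×0.077284 + 0.43239309×0.401432 + 0.28694328×0.521284 = 0.339941
  M+6: 0.43239309×0.077284 + 0.28694328×0.401432 + 0.06347345×0.521284 = 0.181693
  M+8: 0.28694328×0.077284 + 0.06347345×0.401432 = 0.047656
  M+10: 0.06347345×0.077284 = 0.004905
Scale to base peak (0.339941) = 100: 33.31 : 91.95 : 100.00 : 53.45 : 14.02 : 1.44

33.31 : 91.95 : 100.00 : 53.45 : 14.02 : 1.44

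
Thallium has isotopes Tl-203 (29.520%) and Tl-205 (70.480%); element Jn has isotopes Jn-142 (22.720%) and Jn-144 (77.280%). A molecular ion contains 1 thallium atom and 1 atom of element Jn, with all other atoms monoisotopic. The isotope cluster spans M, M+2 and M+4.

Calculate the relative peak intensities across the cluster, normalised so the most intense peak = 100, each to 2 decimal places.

Thallium pattern (n=1): 0.2952 : 0.7048
Element Jn pattern (n=1): 0.2272 : 0.7728
Convolve the two distributions (both contribute in 2-u steps):
  M: 0.2952×0.2272 = 0.067069
  M+2: 0.2952×0.7728 + 0.7048×0.2272 = 0.388261
  M+4: 0.7048×0.7728 = 0.544669
Scale to base peak (0.544669) = 100: 12.31 : 71.28 : 100.00

12.31 : 71.28 : 100.00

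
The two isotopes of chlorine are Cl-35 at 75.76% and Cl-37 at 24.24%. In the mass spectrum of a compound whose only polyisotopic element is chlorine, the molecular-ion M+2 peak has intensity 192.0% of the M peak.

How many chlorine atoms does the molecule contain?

With n Cl atoms, P(M+2)/P(M) = C(n,1)·p^(n−1)q / p^n = n·q/p = n · 0.2424/0.7576.
n = 1.920 × 0.7576/0.2424 = 6.00 ≈ 6

6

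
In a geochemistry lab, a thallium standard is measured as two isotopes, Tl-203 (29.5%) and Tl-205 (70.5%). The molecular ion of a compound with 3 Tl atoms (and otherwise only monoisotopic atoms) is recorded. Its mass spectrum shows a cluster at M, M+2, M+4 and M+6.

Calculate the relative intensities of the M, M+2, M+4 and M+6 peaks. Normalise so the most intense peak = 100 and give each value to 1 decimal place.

Each Tl atom is independently Tl-203 (p = 0.295) or Tl-205 (q = 0.705); the cluster is the binomial expansion (p + q)^3.
P(M) = 0.295^3 = 0.025672
P(M+2) = 3 × 0.295^2 × 0.705^1 = 0.184058
P(M+4) = 3 × 0.295^1 × 0.705^2 = 0.439867
P(M+6) = 0.705^3 = 0.350403
The M+4 peak is largest (0.439867); scaling to 100 gives 5.8 : 41.8 : 100.0 : 79.7.

5.8 : 41.8 : 100.0 : 79.7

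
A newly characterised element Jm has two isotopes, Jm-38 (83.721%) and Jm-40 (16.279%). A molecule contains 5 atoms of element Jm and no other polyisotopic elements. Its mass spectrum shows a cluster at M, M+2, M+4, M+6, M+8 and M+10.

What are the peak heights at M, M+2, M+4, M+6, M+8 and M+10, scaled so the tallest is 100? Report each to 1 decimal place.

100.0 : 97.2 : 37.8 : 7.4 : 0.7 : 0.0

The 5 Jm atoms are independent, so intensities follow the terms of (0.83721 + 0.16279)^5.
P(M) = 0.83721^5 = 0.411313
P(M+2) = 5 × 0.83721^4 × 0.16279^1 = 0.399885
P(M+4) = 10 × 0.83721^3 × 0.16279^2 = 0.155510
P(M+6) = 10 × 0.83721^2 × 0.16279^3 = 0.030238
P(M+8) = 5 × 0.83721^1 × 0.16279^4 = 0.002940
P(M+10) = 0.16279^5 = 0.000114
The M peak is largest (0.411313); scaling to 100 gives 100.0 : 97.2 : 37.8 : 7.4 : 0.7 : 0.0.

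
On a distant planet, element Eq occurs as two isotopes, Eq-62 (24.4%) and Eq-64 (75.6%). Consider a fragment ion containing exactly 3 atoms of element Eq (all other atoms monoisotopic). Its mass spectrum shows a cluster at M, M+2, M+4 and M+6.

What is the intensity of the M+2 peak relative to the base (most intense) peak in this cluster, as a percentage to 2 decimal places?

(0.244 + 0.756)^3 gives M 0.0145, M+2 0.1350, M+4 0.4184, M+6 0.4321; the largest is M+6.
P(M+6) = C(3,3) × 0.244^0 × 0.756^3 = 1 × 1.0000 × 0.43208122 = 0.432081 (base)
P(M+2) = C(3,1) × 0.244^2 × 0.756^1 = 3 × 0.059536 × 0.7560 = 0.135028
Relative intensity = 0.135028 / 0.432081 × 100 = 31.25

31.25%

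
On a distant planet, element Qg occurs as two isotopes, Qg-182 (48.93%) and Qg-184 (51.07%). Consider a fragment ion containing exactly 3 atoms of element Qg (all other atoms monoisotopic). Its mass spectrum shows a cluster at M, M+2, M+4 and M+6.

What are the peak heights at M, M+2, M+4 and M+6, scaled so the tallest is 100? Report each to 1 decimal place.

30.6 : 95.8 : 100.0 : 34.8

The 3 Qg atoms are independent, so intensities follow the terms of (0.4893 + 0.5107)^3.
P(M) = 0.4893^3 = 0.117146
P(M+2) = 3 × 0.4893^2 × 0.5107^1 = 0.366807
P(M+4) = 3 × 0.4893^1 × 0.5107^2 = 0.382850
P(M+6) = 0.5107^3 = 0.133198
The M+4 peak is largest (0.382850); scaling to 100 gives 30.6 : 95.8 : 100.0 : 34.8.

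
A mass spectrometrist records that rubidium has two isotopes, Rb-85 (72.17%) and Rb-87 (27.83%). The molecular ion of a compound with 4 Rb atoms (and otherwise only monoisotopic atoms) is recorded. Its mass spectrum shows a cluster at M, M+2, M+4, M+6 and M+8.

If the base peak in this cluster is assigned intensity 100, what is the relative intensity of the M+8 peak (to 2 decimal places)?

Term probabilities: M 0.2713, M+2 0.4184, M+4 0.2420, M+6 0.0622, M+8 0.0060. Base peak = M+2.
P(M+2) = C(4,1) × 0.7217^3 × 0.2783^1 = 4 × 0.37589809 × 0.2783 = 0.418450 (base)
P(M+8) = C(4,4) × 0.7217^0 × 0.2783^4 = 1 × 1.0000 × 0.00599864 = 0.005999
Relative intensity = 0.005999 / 0.418450 × 100 = 1.43

1.43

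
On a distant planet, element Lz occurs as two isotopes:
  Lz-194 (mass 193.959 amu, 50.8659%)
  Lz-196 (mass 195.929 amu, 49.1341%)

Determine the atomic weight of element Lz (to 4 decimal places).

194.9269 amu

Average mass = Σ (abundance × isotope mass) = 0.508659 × 193.959 + 0.491341 × 195.929
= 98.65899 + 96.26795 = 194.92694 amu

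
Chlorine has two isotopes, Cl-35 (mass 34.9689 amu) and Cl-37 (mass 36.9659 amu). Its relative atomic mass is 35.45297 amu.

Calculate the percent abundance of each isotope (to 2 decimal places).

Cl-35: 75.76%, Cl-37: 24.24%

Let x be the fractional abundance of Cl-35; then Cl-37 has abundance 1 − x.
34.9689·x + 36.9659·(1 − x) = 35.45297
(34.9689 − 36.9659)·x = 35.45297 − 36.9659
x = -1.51293 / -1.9970 = 0.75760 → 75.76% Cl-35, 24.24% Cl-37.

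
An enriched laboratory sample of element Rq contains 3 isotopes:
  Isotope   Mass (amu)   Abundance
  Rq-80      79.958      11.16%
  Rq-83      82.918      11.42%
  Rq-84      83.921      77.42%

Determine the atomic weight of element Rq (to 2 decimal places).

83.36 amu

The abundance-weighted mean is 0.1116 × 79.958 + 0.1142 × 82.918 + 0.7742 × 83.921
= 8.9233 + 9.4692 + 64.9716 = 83.3641 amu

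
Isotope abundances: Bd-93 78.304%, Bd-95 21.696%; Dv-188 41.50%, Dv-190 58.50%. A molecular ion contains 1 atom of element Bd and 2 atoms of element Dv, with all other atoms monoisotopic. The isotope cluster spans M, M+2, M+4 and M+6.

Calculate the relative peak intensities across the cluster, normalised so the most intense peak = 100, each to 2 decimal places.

32.30 : 100.00 : 89.40 : 17.78

Element Bd pattern (n=1): 0.78304 : 0.21696
Element Dv pattern (n=2): 0.172225 : 0.48555 : 0.342225
Convolve the two distributions (both contribute in 2-u steps):
  M: 0.78304×0.172225 = 0.134859
  M+2: 0.78304×0.48555 + 0.21696×0.172225 = 0.417571
  M+4: 0.78304×0.342225 + 0.21696×0.48555 = 0.373321
  M+6: 0.21696×0.342225 = 0.074249
Scale to base peak (0.417571) = 100: 32.30 : 100.00 : 89.40 : 17.78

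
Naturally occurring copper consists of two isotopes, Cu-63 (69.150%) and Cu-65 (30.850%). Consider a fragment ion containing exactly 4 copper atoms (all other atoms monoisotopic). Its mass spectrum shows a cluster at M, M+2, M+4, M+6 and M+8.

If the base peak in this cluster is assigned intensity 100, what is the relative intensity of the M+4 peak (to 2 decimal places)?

(0.69150 + 0.30850)^4 gives M 0.2286, M+2 0.4080, M+4 0.2731, M+6 0.0812, M+8 0.0091; the largest is M+2.
P(M+2) = C(4,1) × 0.69150^3 × 0.30850^1 = 4 × 0.33065611 × 0.3085 = 0.408030 (base)
P(M+4) = C(4,2) × 0.69150^2 × 0.30850^2 = 6 × 0.47817225 × 0.09517225 = 0.273052
Relative intensity = 0.273052 / 0.408030 × 100 = 66.92

66.92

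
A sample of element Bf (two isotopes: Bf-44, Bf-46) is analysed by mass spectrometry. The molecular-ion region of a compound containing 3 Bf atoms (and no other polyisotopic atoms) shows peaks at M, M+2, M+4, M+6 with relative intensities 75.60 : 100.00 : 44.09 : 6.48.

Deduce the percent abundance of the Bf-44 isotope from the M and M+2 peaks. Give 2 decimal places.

Write p for the Bf-44 fraction. I(M+2)/I(M) = [C(3,1)·p^2·(1−p)] / p^3 = 3·(1−p)/p = 100.00/75.60 = 1.3228
(1−p)/p = 1.3228/3 = 0.4409  ⇒  p = 1/(1 + 0.4409) = 0.6940
Bf-44: 69.40%, Bf-46: 30.60%.

69.40%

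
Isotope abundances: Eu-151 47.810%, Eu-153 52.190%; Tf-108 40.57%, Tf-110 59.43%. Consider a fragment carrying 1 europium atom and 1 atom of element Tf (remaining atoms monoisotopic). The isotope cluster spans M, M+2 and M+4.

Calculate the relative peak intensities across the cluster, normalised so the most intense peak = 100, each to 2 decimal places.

39.12 : 100.00 : 62.55

Europium pattern (n=1): 0.4781 : 0.5219
Element Tf pattern (n=1): 0.4057 : 0.5943
Convolve the two distributions (both contribute in 2-u steps):
  M: 0.4781×0.4057 = 0.193965
  M+2: 0.4781×0.5943 + 0.5219×0.4057 = 0.495870
  M+4: 0.5219×0.5943 = 0.310165
Scale to base peak (0.495870) = 100: 39.12 : 100.00 : 62.55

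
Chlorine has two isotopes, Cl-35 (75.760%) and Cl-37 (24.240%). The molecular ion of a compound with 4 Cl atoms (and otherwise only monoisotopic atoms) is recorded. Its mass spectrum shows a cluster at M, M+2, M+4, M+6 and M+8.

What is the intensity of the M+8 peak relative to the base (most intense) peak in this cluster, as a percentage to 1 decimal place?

Term probabilities: M 0.3294, M+2 0.4216, M+4 0.2023, M+6 0.0432, M+8 0.0035. Base peak = M+2.
P(M+2) = C(4,1) × 0.75760^3 × 0.24240^1 = 4 × 0.4348304 × 0.2424 = 0.421612 (base)
P(M+8) = C(4,4) × 0.75760^0 × 0.24240^4 = 1 × 1.0000 × 0.00345247 = 0.003452
Relative intensity = 0.003452 / 0.421612 × 100 = 0.8

0.8%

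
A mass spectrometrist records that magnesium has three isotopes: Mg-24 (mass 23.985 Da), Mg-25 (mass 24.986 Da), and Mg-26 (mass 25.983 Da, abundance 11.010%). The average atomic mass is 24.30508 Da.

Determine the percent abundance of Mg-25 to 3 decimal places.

10.000%

The remaining 88.990% is split between Mg-24 (fraction x) and Mg-25 (fraction 0.88990 − x).
Substituting: 23.985x + 24.986(0.88990 − x) = 21.4443517
(23.985 − 24.986)x = -0.7906897  ⇒  x = 0.78990, y = 0.10000
Mg-24: 78.990%, Mg-25: 10.000%.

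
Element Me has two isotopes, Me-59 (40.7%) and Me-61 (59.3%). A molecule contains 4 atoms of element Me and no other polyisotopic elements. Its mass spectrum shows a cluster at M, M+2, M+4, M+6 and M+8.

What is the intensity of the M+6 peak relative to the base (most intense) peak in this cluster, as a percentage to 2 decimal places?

97.13%

(0.407 + 0.593)^4 gives M 0.0274, M+2 0.1599, M+4 0.3495, M+6 0.3395, M+8 0.1237; the largest is M+4.
P(M+4) = C(4,2) × 0.407^2 × 0.593^2 = 6 × 0.165649 × 0.351649 = 0.349502 (base)
P(M+6) = C(4,3) × 0.407^1 × 0.593^3 = 4 × 0.4070 × 0.20852786 = 0.339483
Relative intensity = 0.339483 / 0.349502 × 100 = 97.13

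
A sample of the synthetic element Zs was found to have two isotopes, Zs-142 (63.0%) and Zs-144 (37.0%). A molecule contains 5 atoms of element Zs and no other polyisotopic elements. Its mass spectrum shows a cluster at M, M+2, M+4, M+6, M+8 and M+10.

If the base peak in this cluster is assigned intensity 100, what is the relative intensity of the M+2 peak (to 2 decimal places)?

85.14

Term probabilities: M 0.0992, M+2 0.2914, M+4 0.3423, M+6 0.2010, M+8 0.0590, M+10 0.0069. Base peak = M+4.
P(M+4) = C(5,2) × 0.630^3 × 0.370^2 = 10 × 0.250047 × 0.1369 = 0.342314 (base)
P(M+2) = C(5,1) × 0.630^4 × 0.370^1 = 5 × 0.15752961 × 0.3700 = 0.291430
Relative intensity = 0.291430 / 0.342314 × 100 = 85.14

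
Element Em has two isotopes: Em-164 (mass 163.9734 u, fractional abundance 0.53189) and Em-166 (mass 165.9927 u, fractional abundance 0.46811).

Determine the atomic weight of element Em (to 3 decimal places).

164.919 u

Ar = Σ fᵢ·mᵢ = 0.53189 × 163.9734 + 0.46811 × 165.9927
= 87.21581 + 77.70284 = 164.91865 u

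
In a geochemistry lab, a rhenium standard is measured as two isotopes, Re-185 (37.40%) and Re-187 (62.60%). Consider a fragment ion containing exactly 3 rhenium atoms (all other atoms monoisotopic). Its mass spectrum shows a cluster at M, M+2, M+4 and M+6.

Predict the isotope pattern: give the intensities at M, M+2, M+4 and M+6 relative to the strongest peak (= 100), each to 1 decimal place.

11.9 : 59.7 : 100.0 : 55.8

Each Re atom is independently Re-185 (p = 0.3740) or Re-187 (q = 0.6260); the cluster is the binomial expansion (p + q)^3.
P(M) = 0.3740^3 = 0.052314
P(M+2) = 3 × 0.3740^2 × 0.6260^1 = 0.262687
P(M+4) = 3 × 0.3740^1 × 0.6260^2 = 0.439685
P(M+6) = 0.6260^3 = 0.245314
The M+4 peak is largest (0.439685); scaling to 100 gives 11.9 : 59.7 : 100.0 : 55.8.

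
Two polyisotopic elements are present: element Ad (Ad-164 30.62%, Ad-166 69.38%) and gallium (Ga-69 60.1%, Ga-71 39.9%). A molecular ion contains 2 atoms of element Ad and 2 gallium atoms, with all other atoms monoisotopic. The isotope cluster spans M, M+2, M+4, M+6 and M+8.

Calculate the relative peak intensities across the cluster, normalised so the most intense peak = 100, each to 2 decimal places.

8.63 : 50.55 : 100.00 : 76.04 : 19.52

Element Ad pattern (n=2): 0.09375844 : 0.42488312 : 0.48135844
Gallium pattern (n=2): 0.361201 : 0.479598 : 0.159201
Convolve the two distributions (both contribute in 2-u steps):
  M: 0.09375844×0.361201 = 0.033866
  M+2: 0.09375844×0.479598 + 0.42488312×0.361201 = 0.198435
  M+4: 0.09375844×0.159201 + 0.42488312×0.479598 + 0.48135844×0.361201 = 0.392567
  M+6: 0.42488312×0.159201 + 0.48135844×0.479598 = 0.298500
  M+8: 0.48135844×0.159201 = 0.076633
Scale to base peak (0.392567) = 100: 8.63 : 50.55 : 100.00 : 76.04 : 19.52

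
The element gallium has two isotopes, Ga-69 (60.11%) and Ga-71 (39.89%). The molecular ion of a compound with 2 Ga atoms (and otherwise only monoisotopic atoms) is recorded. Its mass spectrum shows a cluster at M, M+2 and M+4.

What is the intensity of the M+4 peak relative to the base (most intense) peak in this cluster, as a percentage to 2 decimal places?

Term probabilities: M 0.3613, M+2 0.4796, M+4 0.1591. Base peak = M+2.
P(M+2) = C(2,1) × 0.6011^1 × 0.3989^1 = 2 × 0.6011 × 0.3989 = 0.479558 (base)
P(M+4) = C(2,2) × 0.6011^0 × 0.3989^2 = 1 × 1.0000 × 0.15912121 = 0.159121
Relative intensity = 0.159121 / 0.479558 × 100 = 33.18

33.18%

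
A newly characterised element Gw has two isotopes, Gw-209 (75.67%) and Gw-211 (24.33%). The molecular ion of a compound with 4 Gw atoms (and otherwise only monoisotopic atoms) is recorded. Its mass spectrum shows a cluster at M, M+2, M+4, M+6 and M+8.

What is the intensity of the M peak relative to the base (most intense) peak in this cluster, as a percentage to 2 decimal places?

77.75%

Term probabilities: M 0.3279, M+2 0.4217, M+4 0.2034, M+6 0.0436, M+8 0.0035. Base peak = M+2.
P(M+2) = C(4,1) × 0.7567^3 × 0.2433^1 = 4 × 0.43328255 × 0.2433 = 0.421671 (base)
P(M) = C(4,0) × 0.7567^4 × 0.2433^0 = 1 × 0.32786491 × 1.0000 = 0.327865
Relative intensity = 0.327865 / 0.421671 × 100 = 77.75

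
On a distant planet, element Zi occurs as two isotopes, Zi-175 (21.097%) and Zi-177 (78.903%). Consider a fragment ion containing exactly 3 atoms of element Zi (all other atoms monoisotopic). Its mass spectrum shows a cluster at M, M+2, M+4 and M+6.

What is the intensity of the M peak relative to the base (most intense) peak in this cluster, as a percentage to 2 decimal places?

(0.21097 + 0.78903)^3 gives M 0.0094, M+2 0.1054, M+4 0.3940, M+6 0.4912; the largest is M+6.
P(M+6) = C(3,3) × 0.21097^0 × 0.78903^3 = 1 × 1.0000 × 0.4912251 = 0.491225 (base)
P(M) = C(3,0) × 0.21097^3 × 0.78903^0 = 1 × 0.00938992 × 1.0000 = 0.009390
Relative intensity = 0.009390 / 0.491225 × 100 = 1.91

1.91%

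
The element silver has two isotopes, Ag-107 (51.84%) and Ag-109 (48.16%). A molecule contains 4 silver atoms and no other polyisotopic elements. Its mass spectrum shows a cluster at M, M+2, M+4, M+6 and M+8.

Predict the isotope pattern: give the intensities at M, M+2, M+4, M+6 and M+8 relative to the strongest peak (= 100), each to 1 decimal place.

19.3 : 71.8 : 100.0 : 61.9 : 14.4

Each Ag atom is independently Ag-107 (p = 0.5184) or Ag-109 (q = 0.4816); the cluster is the binomial expansion (p + q)^4.
P(M) = 0.5184^4 = 0.072220
P(M+2) = 4 × 0.5184^3 × 0.4816^1 = 0.268375
P(M+4) = 6 × 0.5184^2 × 0.4816^2 = 0.373985
P(M+6) = 4 × 0.5184^1 × 0.4816^3 = 0.231624
P(M+8) = 0.4816^4 = 0.053795
The M+4 peak is largest (0.373985); scaling to 100 gives 19.3 : 71.8 : 100.0 : 61.9 : 14.4.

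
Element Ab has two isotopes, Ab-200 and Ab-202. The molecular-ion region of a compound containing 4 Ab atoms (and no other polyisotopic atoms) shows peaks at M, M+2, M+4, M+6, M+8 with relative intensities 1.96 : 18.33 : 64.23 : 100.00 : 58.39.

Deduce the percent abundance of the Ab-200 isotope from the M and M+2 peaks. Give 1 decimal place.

If p is the fraction of Ab that is Ab-200, then I(M+2)/I(M) = [C(4,1)·p^3·(1−p)] / p^4 = 4·(1−p)/p = 18.33/1.96 = 9.3520
(1−p)/p = 9.3520/4 = 2.3380  ⇒  p = 1/(1 + 2.3380) = 0.2996
Ab-200: 30.0%, Ab-202: 70.0%.

30.0%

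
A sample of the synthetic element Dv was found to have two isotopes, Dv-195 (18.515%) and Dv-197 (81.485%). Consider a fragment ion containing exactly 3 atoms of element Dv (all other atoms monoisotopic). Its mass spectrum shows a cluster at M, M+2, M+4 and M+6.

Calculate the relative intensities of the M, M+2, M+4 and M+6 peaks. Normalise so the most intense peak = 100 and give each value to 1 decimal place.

Each Dv atom is independently Dv-195 (p = 0.18515) or Dv-197 (q = 0.81485); the cluster is the binomial expansion (p + q)^3.
P(M) = 0.18515^3 = 0.006347
P(M+2) = 3 × 0.18515^2 × 0.81485^1 = 0.083800
P(M+4) = 3 × 0.18515^1 × 0.81485^2 = 0.368808
P(M+6) = 0.81485^3 = 0.541045
The M+6 peak is largest (0.541045); scaling to 100 gives 1.2 : 15.5 : 68.2 : 100.0.

1.2 : 15.5 : 68.2 : 100.0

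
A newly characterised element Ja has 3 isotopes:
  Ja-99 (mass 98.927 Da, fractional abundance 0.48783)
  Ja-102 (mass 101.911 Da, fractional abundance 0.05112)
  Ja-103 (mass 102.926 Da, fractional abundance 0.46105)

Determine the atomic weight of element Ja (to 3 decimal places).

100.923 Da

Ar = Σ fᵢ·mᵢ = 0.48783 × 98.927 + 0.05112 × 101.911 + 0.46105 × 102.926
= 48.2596 + 5.2097 + 47.4540 = 100.9233 Da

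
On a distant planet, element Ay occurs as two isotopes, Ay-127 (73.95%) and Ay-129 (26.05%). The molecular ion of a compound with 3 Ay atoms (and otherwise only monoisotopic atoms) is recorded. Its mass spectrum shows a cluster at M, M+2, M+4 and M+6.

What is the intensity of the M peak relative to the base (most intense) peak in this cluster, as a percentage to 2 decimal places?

94.63%

(0.7395 + 0.2605)^3 gives M 0.4044, M+2 0.4274, M+4 0.1505, M+6 0.0177; the largest is M+2.
P(M+2) = C(3,1) × 0.7395^2 × 0.2605^1 = 3 × 0.54686025 × 0.2605 = 0.427371 (base)
P(M) = C(3,0) × 0.7395^3 × 0.2605^0 = 1 × 0.40440315 × 1.0000 = 0.404403
Relative intensity = 0.404403 / 0.427371 × 100 = 94.63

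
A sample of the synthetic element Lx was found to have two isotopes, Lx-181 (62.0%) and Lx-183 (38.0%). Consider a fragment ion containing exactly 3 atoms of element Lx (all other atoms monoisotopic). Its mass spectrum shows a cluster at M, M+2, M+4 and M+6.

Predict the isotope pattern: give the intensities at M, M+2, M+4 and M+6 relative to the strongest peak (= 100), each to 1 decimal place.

Expanding (0.620 + 0.380)^3:
P(M) = 0.620^3 = 0.238328
P(M+2) = 3 × 0.620^2 × 0.380^1 = 0.438216
P(M+4) = 3 × 0.620^1 × 0.380^2 = 0.268584
P(M+6) = 0.380^3 = 0.054872
The M+2 peak is largest (0.438216); scaling to 100 gives 54.4 : 100.0 : 61.3 : 12.5.

54.4 : 100.0 : 61.3 : 12.5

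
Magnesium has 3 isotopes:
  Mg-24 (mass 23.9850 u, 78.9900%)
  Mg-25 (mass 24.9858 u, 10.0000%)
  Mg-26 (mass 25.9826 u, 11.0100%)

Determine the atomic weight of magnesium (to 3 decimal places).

Ar = Σ fᵢ·mᵢ = 0.789900 × 23.9850 + 0.100000 × 24.9858 + 0.110100 × 25.9826
= 18.94575 + 2.49858 + 2.86068 = 24.30501 u

24.305 u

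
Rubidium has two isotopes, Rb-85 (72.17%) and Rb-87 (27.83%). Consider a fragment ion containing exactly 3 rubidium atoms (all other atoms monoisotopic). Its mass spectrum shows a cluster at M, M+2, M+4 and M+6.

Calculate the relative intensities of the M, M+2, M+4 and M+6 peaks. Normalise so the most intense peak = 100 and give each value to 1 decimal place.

86.4 : 100.0 : 38.6 : 5.0

Each Rb atom is independently Rb-85 (p = 0.7217) or Rb-87 (q = 0.2783); the cluster is the binomial expansion (p + q)^3.
P(M) = 0.7217^3 = 0.375898
P(M+2) = 3 × 0.7217^2 × 0.2783^1 = 0.434858
P(M+4) = 3 × 0.7217^1 × 0.2783^2 = 0.167689
P(M+6) = 0.2783^3 = 0.021555
The M+2 peak is largest (0.434858); scaling to 100 gives 86.4 : 100.0 : 38.6 : 5.0.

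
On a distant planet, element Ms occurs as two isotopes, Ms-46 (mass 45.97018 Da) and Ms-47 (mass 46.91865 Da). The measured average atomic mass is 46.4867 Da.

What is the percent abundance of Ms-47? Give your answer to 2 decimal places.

Let x be the fractional abundance of Ms-46; then Ms-47 has abundance 1 − x.
45.97018·x + 46.91865·(1 − x) = 46.4867
(45.97018 − 46.91865)·x = 46.4867 − 46.91865
x = -0.43195 / -0.94847 = 0.45542 → 45.54% Ms-46, 54.46% Ms-47.

54.46%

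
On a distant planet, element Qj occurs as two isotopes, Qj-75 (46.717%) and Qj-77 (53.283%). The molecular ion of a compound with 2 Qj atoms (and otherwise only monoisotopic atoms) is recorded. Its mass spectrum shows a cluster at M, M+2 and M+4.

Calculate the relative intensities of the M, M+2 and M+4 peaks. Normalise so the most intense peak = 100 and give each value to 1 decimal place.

43.8 : 100.0 : 57.0

Each Qj atom is independently Qj-75 (p = 0.46717) or Qj-77 (q = 0.53283); the cluster is the binomial expansion (p + q)^2.
P(M) = 0.46717^2 = 0.218248
P(M+2) = 2 × 0.46717^1 × 0.53283^1 = 0.497844
P(M+4) = 0.53283^2 = 0.283908
The M+2 peak is largest (0.497844); scaling to 100 gives 43.8 : 100.0 : 57.0.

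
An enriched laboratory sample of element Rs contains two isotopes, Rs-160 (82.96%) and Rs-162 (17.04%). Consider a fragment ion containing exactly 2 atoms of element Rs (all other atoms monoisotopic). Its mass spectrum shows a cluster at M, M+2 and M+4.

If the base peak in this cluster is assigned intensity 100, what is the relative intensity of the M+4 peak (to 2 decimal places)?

4.22

Binomial terms of (0.8296 + 0.1704)^2: M 0.6882, M+2 0.2827, M+4 0.0290 → M is the base peak.
P(M) = C(2,0) × 0.8296^2 × 0.1704^0 = 1 × 0.68823616 × 1.0000 = 0.688236 (base)
P(M+4) = C(2,2) × 0.8296^0 × 0.1704^2 = 1 × 1.0000 × 0.02903616 = 0.029036
Relative intensity = 0.029036 / 0.688236 × 100 = 4.22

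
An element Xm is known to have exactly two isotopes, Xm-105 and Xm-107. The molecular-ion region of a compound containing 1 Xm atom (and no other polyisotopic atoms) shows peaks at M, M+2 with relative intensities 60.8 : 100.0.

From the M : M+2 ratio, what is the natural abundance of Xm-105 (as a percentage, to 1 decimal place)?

37.8%

If p is the fraction of Xm that is Xm-105, then I(M+2)/I(M) = [C(1,1)·p^0·(1−p)] / p^1 = 1·(1−p)/p = 100.0/60.8 = 1.6447
(1−p)/p = 1.6447/1 = 1.6447  ⇒  p = 1/(1 + 1.6447) = 0.3781
Xm-105: 37.8%, Xm-107: 62.2%.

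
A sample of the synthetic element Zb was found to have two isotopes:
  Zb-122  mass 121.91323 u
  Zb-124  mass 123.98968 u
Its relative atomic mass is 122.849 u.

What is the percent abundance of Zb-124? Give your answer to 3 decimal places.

45.066%

With x = fraction of Zb-122 (so Zb-124 is 1 − x):
121.91323·x + 123.98968·(1 − x) = 122.849
(121.91323 − 123.98968)·x = 122.849 − 123.98968
x = -1.14068 / -2.07645 = 0.54934 → 54.934% Zb-122, 45.066% Zb-124.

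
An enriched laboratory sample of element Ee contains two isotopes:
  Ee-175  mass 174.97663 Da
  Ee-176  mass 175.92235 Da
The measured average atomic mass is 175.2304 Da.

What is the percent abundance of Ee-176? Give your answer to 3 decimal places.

Let x be the fractional abundance of Ee-175; then Ee-176 has abundance 1 − x.
174.97663·x + 175.92235·(1 − x) = 175.2304
(174.97663 − 175.92235)·x = 175.2304 − 175.92235
x = -0.69195 / -0.94572 = 0.73166 → 73.166% Ee-175, 26.834% Ee-176.

26.834%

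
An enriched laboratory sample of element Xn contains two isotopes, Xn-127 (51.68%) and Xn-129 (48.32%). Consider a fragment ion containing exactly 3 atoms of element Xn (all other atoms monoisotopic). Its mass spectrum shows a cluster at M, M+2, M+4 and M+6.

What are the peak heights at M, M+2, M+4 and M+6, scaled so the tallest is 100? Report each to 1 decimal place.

35.7 : 100.0 : 93.5 : 29.1

The 3 Xn atoms are independent, so intensities follow the terms of (0.5168 + 0.4832)^3.
P(M) = 0.5168^3 = 0.138028
P(M+2) = 3 × 0.5168^2 × 0.4832^1 = 0.387162
P(M+4) = 3 × 0.5168^1 × 0.4832^2 = 0.361991
P(M+6) = 0.4832^3 = 0.112819
The M+2 peak is largest (0.387162); scaling to 100 gives 35.7 : 100.0 : 93.5 : 29.1.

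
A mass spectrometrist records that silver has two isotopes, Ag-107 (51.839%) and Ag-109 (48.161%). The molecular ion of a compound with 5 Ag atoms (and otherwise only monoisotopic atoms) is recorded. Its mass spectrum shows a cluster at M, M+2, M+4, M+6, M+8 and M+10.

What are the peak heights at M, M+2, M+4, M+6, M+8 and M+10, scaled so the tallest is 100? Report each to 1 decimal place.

11.6 : 53.8 : 100.0 : 92.9 : 43.2 : 8.0

Each Ag atom is independently Ag-107 (p = 0.51839) or Ag-109 (q = 0.48161); the cluster is the binomial expansion (p + q)^5.
P(M) = 0.51839^5 = 0.037435
P(M+2) = 5 × 0.51839^4 × 0.48161^1 = 0.173897
P(M+4) = 10 × 0.51839^3 × 0.48161^2 = 0.323118
P(M+6) = 10 × 0.51839^2 × 0.48161^3 = 0.300192
P(M+8) = 5 × 0.51839^1 × 0.48161^4 = 0.139447
P(M+10) = 0.48161^5 = 0.025911
The M+4 peak is largest (0.323118); scaling to 100 gives 11.6 : 53.8 : 100.0 : 92.9 : 43.2 : 8.0.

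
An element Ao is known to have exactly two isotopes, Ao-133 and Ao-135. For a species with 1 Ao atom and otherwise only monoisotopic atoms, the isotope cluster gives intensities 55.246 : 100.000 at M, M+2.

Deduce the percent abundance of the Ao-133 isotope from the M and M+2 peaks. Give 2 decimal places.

35.59%

Let p = fractional abundance of Ao-133. I(M+2)/I(M) = [C(1,1)·p^0·(1−p)] / p^1 = 1·(1−p)/p = 100.000/55.246 = 1.8101
(1−p)/p = 1.8101/1 = 1.8101  ⇒  p = 1/(1 + 1.8101) = 0.3559
Ao-133: 35.59%, Ao-135: 64.41%.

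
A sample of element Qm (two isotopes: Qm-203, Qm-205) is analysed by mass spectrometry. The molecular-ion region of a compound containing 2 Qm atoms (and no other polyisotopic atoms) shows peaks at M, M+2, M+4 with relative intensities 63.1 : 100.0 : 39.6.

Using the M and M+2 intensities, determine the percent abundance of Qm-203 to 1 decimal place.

55.8%

Let p = fractional abundance of Qm-203. I(M+2)/I(M) = [C(2,1)·p^1·(1−p)] / p^2 = 2·(1−p)/p = 100.0/63.1 = 1.5848
(1−p)/p = 1.5848/2 = 0.7924  ⇒  p = 1/(1 + 0.7924) = 0.5579
Qm-203: 55.8%, Qm-205: 44.2%.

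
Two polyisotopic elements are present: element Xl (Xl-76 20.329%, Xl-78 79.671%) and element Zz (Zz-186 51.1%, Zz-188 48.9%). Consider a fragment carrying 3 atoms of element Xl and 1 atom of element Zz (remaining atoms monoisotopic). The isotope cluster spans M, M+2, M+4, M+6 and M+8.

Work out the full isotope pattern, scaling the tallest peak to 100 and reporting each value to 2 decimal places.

Element Xl pattern (n=3): 0.00840133 : 0.09877648 : 0.38711305 : 0.50570914
Element Zz pattern (n=1): 0.5110 : 0.4890
Convolve the two distributions (both contribute in 2-u steps):
  M: 0.00840133×0.5110 = 0.004293
  M+2: 0.00840133×0.4890 + 0.09877648×0.5110 = 0.054583
  M+4: 0.09877648×0.4890 + 0.38711305×0.5110 = 0.246116
  M+6: 0.38711305×0.4890 + 0.50570914×0.5110 = 0.447716
  M+8: 0.50570914×0.4890 = 0.247292
Scale to base peak (0.447716) = 100: 0.96 : 12.19 : 54.97 : 100.00 : 55.23

0.96 : 12.19 : 54.97 : 100.00 : 55.23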